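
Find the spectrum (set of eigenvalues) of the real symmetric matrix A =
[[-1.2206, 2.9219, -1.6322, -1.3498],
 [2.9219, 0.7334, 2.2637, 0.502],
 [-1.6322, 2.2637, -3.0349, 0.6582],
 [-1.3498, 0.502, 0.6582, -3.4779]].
sigma(A) ≈ {-6, -4, 0, 3}

A is real symmetric, so its spectrum consists of real eigenvalues. Expanding the characteristic polynomial of the displayed matrix gives
  det(λ I - A) = p(λ) = λ^4 + (7)λ^3 + (-6)λ^2 + (-72)λ + (0.0047).
Solving p(λ) = 0 yields eigenvalues ≈ -6, -4, 0, 3. (A is shown rounded to 4 decimals, so these recover the underlying integer eigenvalues to within that precision.)
Verification: the trace of A = -7 equals the sum of eigenvalues -7, and det(A) ≈ 0.0047 matches the eigenvalue product 0.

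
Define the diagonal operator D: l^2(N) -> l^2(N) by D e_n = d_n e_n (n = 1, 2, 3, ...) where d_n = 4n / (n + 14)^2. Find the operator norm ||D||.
||D|| = 1/14 (attained at n = 14)

For D diagonal, ||D|| = sup_n |d_n|. Treat f(x) = 4x / (x + 14)^2 for real x > 0. By the quotient rule, f'(x) = 4(14 - x)/(x + 14)^3, which is positive for x < 14 and negative for x > 14. So f has a unique maximum at x = 14, and since 14 is a positive integer, the supremum over n ≥ 1 is attained at n = 14: d_14 = 4·14/(14 + 14)^2 = 4·14/784 = 1/14. Hence ||D|| = 1/14.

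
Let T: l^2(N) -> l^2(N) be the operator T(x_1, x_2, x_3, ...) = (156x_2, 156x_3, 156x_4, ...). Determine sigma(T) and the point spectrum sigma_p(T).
sigma(T) = closed disk {z in C : |z| ≤ 156}; sigma_p(T) = open disk {z in C : |z| < 156}

Note T = 156·V where V is the unit left shift (V x)_k = x_{k+1}; so sigma(T) = 156·sigma(V) and ||T|| = 156||V||. ||T x||^2 = 24336sum_{k≥2} |x_k|^2 ≤ 24336||x||^2, with equality on {x : x_1 = 0}, so ||T|| = 156. For any lambda with |lambda| < 156, set r = lambda/156 (|r| < 1); the vector x = (1, r, r^2, ...) is in l^2 and satisfies T x = 156(r, r^2, ...) = lambda x, so lambda is an eigenvalue. On the boundary |lambda| = 156 the geometric series diverges, so no l^2 eigenvector exists, but these lambda lie in the approximate point spectrum. Hence sigma(T) is the closed disk of radius 156 and sigma_p(T) is the open disk.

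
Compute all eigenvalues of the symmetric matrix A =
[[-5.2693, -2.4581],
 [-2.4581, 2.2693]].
sigma(A) ≈ {-6, 3}

A is real symmetric, so its spectrum consists of real eigenvalues. Expanding the characteristic polynomial of the displayed matrix gives
  det(λ I - A) = p(λ) = λ^2 + (3)λ + (-18).
Solving p(λ) = 0 yields eigenvalues ≈ -6, 3. (A is shown rounded to 4 decimals, so these recover the underlying integer eigenvalues to within that precision.)
Verification: the trace of A = -3 equals the sum of eigenvalues -3, and det(A) ≈ -17.9999 matches the eigenvalue product -18.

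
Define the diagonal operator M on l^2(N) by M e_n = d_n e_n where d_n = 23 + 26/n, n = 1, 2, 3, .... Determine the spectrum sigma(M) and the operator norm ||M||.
sigma(M) = {23 + 26/n : n ≥ 1} ∪ {23}; ||M|| = 49

A bounded diagonal operator on l^2 with diagonal entries d_n has spectrum equal to the closure of {d_n : n ≥ 1}: every d_n is an eigenvalue (with eigenvector e_n), so {d_n} ⊂ sigma(M); the spectrum is closed, so its closure is too; and for lambda not in the closure, (M - lambda I) has bounded inverse (the diagonal entries 1/(d_n - lambda) are bounded). For our sequence d_n = 23 + 26/n, n = 1, 2, 3, ...:
  - {d_n} = {23 + 26/n : n ≥ 1}; the only limit point is 23
  - closure = {23 + 26/n : n ≥ 1} ∪ {23}
For the norm: a diagonal operator has ||M|| = sup_n |d_n|. Here d_n = 23 + 26/n is positive and decreasing, so sup_n |d_n| = d_1 = 23 + 26 = 49. So ||M|| = 49.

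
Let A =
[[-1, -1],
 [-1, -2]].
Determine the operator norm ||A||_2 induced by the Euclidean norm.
||A||_2 = sqrt((7 + sqrt(45))/2) ≈ 2.618 (= sqrt(largest eigenvalue of A^T A))

||A||_2 = sigma_max(A) = sqrt(lambda_max(A^T A)). Form the symmetric matrix M = A^T A =
[[2, 3],
 [3, 5]].
Its characteristic polynomial (trace, determinant of M give the coefficients) is
  p(λ) = det(λ I - M) = λ^2 - 7λ + 1.
For λ^2 - 7λ + 1 the discriminant is 45. It is nonnegative but not a perfect square, so the roots are real and irrational: λ = (7 ± sqrt(45))/2 ≈ 6.8541, 0.1459.
So the eigenvalues of A^T A are ≈ 0.1459, 6.8541 (all ≥ 0, as they must be for A^T A). The largest is λ_max = (7 + sqrt(45))/2 ≈ 6.8541, hence ||A||_2 = sqrt(λ_max) = sqrt((7 + sqrt(45))/2) ≈ 2.618.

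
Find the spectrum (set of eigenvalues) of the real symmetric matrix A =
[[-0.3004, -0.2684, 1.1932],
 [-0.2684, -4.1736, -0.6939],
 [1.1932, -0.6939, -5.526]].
sigma(A) ≈ {-6, -4, 0}

A is real symmetric, so its spectrum consists of real eigenvalues. Expanding the characteristic polynomial of the displayed matrix gives
  det(λ I - A) = p(λ) = λ^3 + (10)λ^2 + (24)λ + (-0.001).
Solving p(λ) = 0 yields eigenvalues ≈ -6, -4, 0. (A is shown rounded to 4 decimals, so these recover the underlying integer eigenvalues to within that precision.)
Verification: the trace of A = -10 equals the sum of eigenvalues -10, and det(A) ≈ 0.0010 matches the eigenvalue product 0.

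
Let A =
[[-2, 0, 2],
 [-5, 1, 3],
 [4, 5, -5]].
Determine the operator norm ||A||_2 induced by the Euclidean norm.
||A||_2 ≈ 9.5419 (= sqrt(largest eigenvalue of A^T A))

||A||_2 = sigma_max(A) = sqrt(lambda_max(A^T A)). Form the symmetric matrix M = A^T A =
[[45, 15, -39],
 [15, 26, -22],
 [-39, -22, 38]].
Its characteristic polynomial (trace, sum of principal 2x2 minors, determinant of M give the coefficients) is
  p(λ) = det(λ I - M) = λ^3 - 109λ^2 + 1638λ - 324.
No integer candidate from the rational root theorem (±divisors of 324) is a root, so the roots are irrational. The cubic discriminant is Δ = 13658006484 > 0, so there are three distinct real roots. p(0) = -324 and p(1) = 1206 have opposite signs, so a root lies in (0, 1); Newton's method refines it to λ ≈ 0.2005. p(17) = 934 and p(18) = -324 have opposite signs, so a root lies in (17, 18); Newton's method refines it to λ ≈ 17.7508. p(91) = -324 and p(92) = 6484 have opposite signs, so a root lies in (91, 92); Newton's method refines it to λ ≈ 91.0487. Check (Vieta): the three roots sum to 109, matching tr M = 109.
So the eigenvalues of A^T A are ≈ 0.2005, 17.7508, 91.0487 (all ≥ 0, as they must be for A^T A). The largest is λ_max ≈ 91.0487, hence ||A||_2 = sqrt(λ_max) ≈ 9.5419.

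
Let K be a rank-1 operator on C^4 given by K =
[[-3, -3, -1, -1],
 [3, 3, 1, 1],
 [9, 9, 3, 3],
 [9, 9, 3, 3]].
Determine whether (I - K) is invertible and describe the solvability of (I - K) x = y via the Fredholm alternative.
(I - K) is invertible (det(I - K) = -5 ≠ 0), so for every y in C^4 the equation (I - K) x = y has a unique solution.

K has rank 1, so it is an outer product K = u v^T: every row of K is a multiple of one row vector. Reading off the entries, u = (1, -1, -3, -3) and v = (-3, -3, -1, -1) (row i of K equals u_i·v^T). A rank-one matrix u v^T satisfies K u = u (v·u) and kills the (3)-dimensional subspace v^⊥, so its characteristic polynomial is lambda^3 (lambda - v·u) with v·u = tr K = 6. Hence the eigenvalues of I - K are 1 (multiplicity 3) and 1 - (6) = -5, so det(I - K) = -5. (Direct check: I - K =
[[4, 3, 1, 1],
 [-3, -2, -1, -1],
 [-9, -9, -2, -3],
 [-9, -9, -3, -2]]
has determinant -5.) The finite-dimensional Fredholm alternative says: either (I - K) is invertible, or ker(I - K) ≠ {0} and then range(I - K) = ker((I - K)^*)^⊥, with dim ker(I - K) = dim ker((I - K)^*). Since det(I - K) ≠ 0, 1 is not an eigenvalue of K and ker(I - K) = {0}, so we are in the first case: for every y there is a unique x = (I - K)^(-1) y. Explicitly, by the Sherman–Morrison formula, (I - u v^T)^(-1) = I + u v^T/(1 - v·u), i.e. (I - K)^(-1) = I + K/(-5).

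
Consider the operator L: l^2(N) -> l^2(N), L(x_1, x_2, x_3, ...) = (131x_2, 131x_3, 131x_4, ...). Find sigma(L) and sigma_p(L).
sigma(L) = closed disk {z in C : |z| ≤ 131}; sigma_p(L) = open disk {z in C : |z| < 131}

Note L = 131·V where V is the unit left shift (V x)_k = x_{k+1}; so sigma(L) = 131·sigma(V) and ||L|| = 131||V||. ||L x||^2 = 17161sum_{k≥2} |x_k|^2 ≤ 17161||x||^2, with equality on {x : x_1 = 0}, so ||L|| = 131. For any lambda with |lambda| < 131, set r = lambda/131 (|r| < 1); the vector x = (1, r, r^2, ...) is in l^2 and satisfies L x = 131(r, r^2, ...) = lambda x, so lambda is an eigenvalue. On the boundary |lambda| = 131 the geometric series diverges, so no l^2 eigenvector exists, but these lambda lie in the approximate point spectrum. Hence sigma(L) is the closed disk of radius 131 and sigma_p(L) is the open disk.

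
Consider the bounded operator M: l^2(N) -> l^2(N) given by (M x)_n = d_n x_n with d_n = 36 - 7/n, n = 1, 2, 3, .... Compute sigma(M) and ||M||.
sigma(M) = {36 - 7/n : n ≥ 1} ∪ {36}; ||M|| = 36

A bounded diagonal operator on l^2 with diagonal entries d_n has spectrum equal to the closure of {d_n : n ≥ 1}: every d_n is an eigenvalue (with eigenvector e_n), so {d_n} ⊂ sigma(M); the spectrum is closed, so its closure is too; and for lambda not in the closure, (M - lambda I) has bounded inverse (the diagonal entries 1/(d_n - lambda) are bounded). For our sequence d_n = 36 - 7/n, n = 1, 2, 3, ...:
  - {d_n} = {36 - 7/n : n ≥ 1}; the only limit point is 36
  - closure = {36 - 7/n : n ≥ 1} ∪ {36}
For the norm: a diagonal operator has ||M|| = sup_n |d_n|. Here d_n = 36 - 7/n increases monotonically from d_1 = 29 toward 36, with all terms in [29, 36); so sup_n |d_n| = 36 (the supremum is the limit, not attained). So ||M|| = 36.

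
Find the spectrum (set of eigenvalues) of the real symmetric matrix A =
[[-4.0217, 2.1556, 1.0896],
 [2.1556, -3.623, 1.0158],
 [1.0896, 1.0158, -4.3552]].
sigma(A) ≈ {-6, -5, -1}

A is real symmetric, so its spectrum consists of real eigenvalues. Expanding the characteristic polynomial of the displayed matrix gives
  det(λ I - A) = p(λ) = λ^3 + (12)λ^2 + (41)λ + (29.9982).
Solving p(λ) = 0 yields eigenvalues ≈ -6, -5, -1. (A is shown rounded to 4 decimals, so these recover the underlying integer eigenvalues to within that precision.)
Verification: the trace of A = -12 equals the sum of eigenvalues -12, and det(A) ≈ -29.9982 matches the eigenvalue product -30.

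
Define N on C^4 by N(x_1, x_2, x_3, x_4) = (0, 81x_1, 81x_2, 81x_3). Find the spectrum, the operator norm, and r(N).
sigma(N) = {0}; ||N|| = 81; r(N) = 0. (N is nilpotent with N^4 = 0.)

On C^4, N is a strictly lower-triangular matrix with 81 on the subdiagonal and zeros elsewhere, so its characteristic polynomial is lambda^4 and every eigenvalue is 0: sigma(N) = {0}. For the operator norm, N e_i = 81e_{i+1} for i = 1, ..., 3 and N e_4 = 0, so the singular values of N are 81 (with multiplicity 3) and 0; hence ||N|| = 81. The spectral radius r(N) = max|lambda| = 0. Note ||N|| > r(N) — characteristic of non-normal nilpotent operators. Indeed N^4 = 0.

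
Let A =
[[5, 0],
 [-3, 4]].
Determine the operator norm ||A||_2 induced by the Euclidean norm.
||A||_2 = sqrt(40) ≈ 6.3246 (= sqrt(largest eigenvalue of A^T A))

||A||_2 = sigma_max(A) = sqrt(lambda_max(A^T A)). Form the symmetric matrix M = A^T A =
[[34, -12],
 [-12, 16]].
Its characteristic polynomial (trace, determinant of M give the coefficients) is
  p(λ) = det(λ I - M) = λ^2 - 50λ + 400.
For λ^2 - 50λ + 400 the discriminant is 900. It is a perfect square (30^2), so the roots are rational: λ = (50 ± 30)/2 = 40, 10.
So the eigenvalues of A^T A are ≈ 10, 40 (all ≥ 0, as they must be for A^T A). The largest is λ_max = 40, hence ||A||_2 = sqrt(λ_max) = sqrt(40) ≈ 6.3246.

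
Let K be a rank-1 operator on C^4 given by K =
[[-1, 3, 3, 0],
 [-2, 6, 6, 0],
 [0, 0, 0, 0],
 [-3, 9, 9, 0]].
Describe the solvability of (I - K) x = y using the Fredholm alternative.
(I - K) is invertible (det(I - K) = -4 ≠ 0), so for every y in C^4 the equation (I - K) x = y has a unique solution.

K has rank 1, so it is an outer product K = u v^T: every row of K is a multiple of one row vector. Reading off the entries, u = (1, 2, 0, 3) and v = (-1, 3, 3, 0) (row i of K equals u_i·v^T). A rank-one matrix u v^T satisfies K u = u (v·u) and kills the (3)-dimensional subspace v^⊥, so its characteristic polynomial is lambda^3 (lambda - v·u) with v·u = tr K = 5. Hence the eigenvalues of I - K are 1 (multiplicity 3) and 1 - (5) = -4, so det(I - K) = -4. (Direct check: I - K =
[[2, -3, -3, 0],
 [2, -5, -6, 0],
 [0, 0, 1, 0],
 [3, -9, -9, 1]]
has determinant -4.) The finite-dimensional Fredholm alternative says: either (I - K) is invertible, or ker(I - K) ≠ {0} and then range(I - K) = ker((I - K)^*)^⊥, with dim ker(I - K) = dim ker((I - K)^*). Since det(I - K) ≠ 0, 1 is not an eigenvalue of K and ker(I - K) = {0}, so we are in the first case: for every y there is a unique x = (I - K)^(-1) y. Explicitly, by the Sherman–Morrison formula, (I - u v^T)^(-1) = I + u v^T/(1 - v·u), i.e. (I - K)^(-1) = I + K/(-4).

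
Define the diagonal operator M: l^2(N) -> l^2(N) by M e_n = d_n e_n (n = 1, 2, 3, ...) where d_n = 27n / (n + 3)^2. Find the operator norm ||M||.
||M|| = 9/4 (attained at n = 3)

For M diagonal, ||M|| = sup_n |d_n|. Treat f(x) = 27x / (x + 3)^2 for real x > 0. By the quotient rule, f'(x) = 27(3 - x)/(x + 3)^3, which is positive for x < 3 and negative for x > 3. So f has a unique maximum at x = 3, and since 3 is a positive integer, the supremum over n ≥ 1 is attained at n = 3: d_3 = 27·3/(3 + 3)^2 = 27·3/36 = 9/4. Hence ||M|| = 9/4.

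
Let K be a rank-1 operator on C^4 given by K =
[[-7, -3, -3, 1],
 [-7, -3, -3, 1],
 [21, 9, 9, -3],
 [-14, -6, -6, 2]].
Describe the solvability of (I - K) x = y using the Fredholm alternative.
(I - K) is singular (det(I - K) = 0, i.e. 1 ∈ sigma(K)). (I - K) x = y is solvable iff y ⊥ ker((I - K)^*) = span{(-7, -3, -3, 1)}, i.e. iff -7y_1 - 3y_2 - 3y_3 + y_4 = 0. When solvable, the solutions are x = y + c·(1, 1, -3, 2), c arbitrary (ker(I - K) = span{(1, 1, -3, 2)}, dimension 1).

K has rank 1, so it is an outer product K = u v^T: every row of K is a multiple of one row vector. Reading off the entries, u = (1, 1, -3, 2) and v = (-7, -3, -3, 1) (row i of K equals u_i·v^T). A rank-one matrix u v^T satisfies K u = u (v·u) and kills the (3)-dimensional subspace v^⊥, so its characteristic polynomial is lambda^3 (lambda - v·u) with v·u = tr K = 1. Hence the eigenvalues of I - K are 1 (multiplicity 3) and 1 - (1) = 0, so det(I - K) = 0. (Direct check: I - K =
[[8, 3, 3, -1],
 [7, 4, 3, -1],
 [-21, -9, -8, 3],
 [14, 6, 6, -1]]
has determinant 0.) So 1 is an eigenvalue of K and (I - K) is not invertible. The finite-dimensional Fredholm alternative says: either (I - K) is invertible, or ker(I - K) ≠ {0} and then range(I - K) = ker((I - K)^*)^⊥, with dim ker(I - K) = dim ker((I - K)^*). We are in the second case, so we need both kernels. Kernel of I - K: (I - K) u = u - u (v·u) = u - u = 0, so ker(I - K) = span{u} = span{(1, 1, -3, 2)} (it is exactly 1-dimensional because rank(I - K) = 3). Kernel of the adjoint: K is real, so (I - K)^* = I - K^T = I - v u^T, and (I - v u^T) v = v - v (u·v) = 0; hence ker((I - K)^*) = span{v} = span{(-7, -3, -3, 1)}. Therefore (I - K) x = y is solvable iff <y, v> = 0, i.e. iff -7y_1 - 3y_2 - 3y_3 + y_4 = 0. When this holds, K y = u (v·y) = 0, so (I - K) y = y and x = y is a particular solution; the full solution set is the line x = y + c·u = y + c·(1, 1, -3, 2), c ∈ C.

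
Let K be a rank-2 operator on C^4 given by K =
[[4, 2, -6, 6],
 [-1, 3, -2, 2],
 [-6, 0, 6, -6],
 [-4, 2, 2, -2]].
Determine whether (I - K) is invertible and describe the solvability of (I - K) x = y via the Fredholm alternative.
(I - K) is invertible (det(I - K) = 16 ≠ 0), so for every y in C^4 the equation (I - K) x = y has a unique solution.

K has rank 2 and factors as K = U V^T = u1 v1^T + u2 v2^T with u1 = (-1, 2, 3, 3), v1 = (-2, 0, 2, -2), u2 = (2, 3, 0, 2), v2 = (1, 1, -2, 2) (multiplying out reproduces the displayed K). The nonzero eigenvalues of U V^T coincide with those of the 2 x 2 matrix G = V^T U = [[v1·u1, v1·u2], [v2·u1, v2·u2]] = [[2, -8], [1, 9]], and by the Sylvester determinant identity det(I_4 - U V^T) = det(I_2 - V^T U) = det([[-1, 8], [-1, -8]]) = (-1)(-8) - (8)(-1) = 16. (Direct check: I - K =
[[-3, -2, 6, -6],
 [1, -2, 2, -2],
 [6, 0, -5, 6],
 [4, -2, -2, 3]]
has determinant 16.) The finite-dimensional Fredholm alternative says: either (I - K) is invertible, or ker(I - K) ≠ {0} and then range(I - K) = ker((I - K)^*)^⊥, with dim ker(I - K) = dim ker((I - K)^*). Since det(I - K) ≠ 0, 1 is not an eigenvalue of K and ker(I - K) = {0}, so we are in the first case: for every y there is a unique x = (I - K)^(-1) y. (Explicitly, by the Woodbury identity, (I - U V^T)^(-1) = I + U (I_2 - G)^(-1) V^T.)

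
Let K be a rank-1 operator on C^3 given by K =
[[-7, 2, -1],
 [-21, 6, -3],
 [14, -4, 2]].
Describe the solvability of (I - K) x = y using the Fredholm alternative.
(I - K) is singular (det(I - K) = 0, i.e. 1 ∈ sigma(K)). (I - K) x = y is solvable iff y ⊥ ker((I - K)^*) = span{(-7, 2, -1)}, i.e. iff -7y_1 + 2y_2 - y_3 = 0. When solvable, the solutions are x = y + c·(1, 3, -2), c arbitrary (ker(I - K) = span{(1, 3, -2)}, dimension 1).

K has rank 1, so it is an outer product K = u v^T: every row of K is a multiple of one row vector. Reading off the entries, u = (1, 3, -2) and v = (-7, 2, -1) (row i of K equals u_i·v^T). A rank-one matrix u v^T satisfies K u = u (v·u) and kills the (2)-dimensional subspace v^⊥, so its characteristic polynomial is lambda^2 (lambda - v·u) with v·u = tr K = 1. Hence the eigenvalues of I - K are 1 (multiplicity 2) and 1 - (1) = 0, so det(I - K) = 0. (Direct check: I - K =
[[8, -2, 1],
 [21, -5, 3],
 [-14, 4, -1]]
has determinant 0.) So 1 is an eigenvalue of K and (I - K) is not invertible. The finite-dimensional Fredholm alternative says: either (I - K) is invertible, or ker(I - K) ≠ {0} and then range(I - K) = ker((I - K)^*)^⊥, with dim ker(I - K) = dim ker((I - K)^*). We are in the second case, so we need both kernels. Kernel of I - K: (I - K) u = u - u (v·u) = u - u = 0, so ker(I - K) = span{u} = span{(1, 3, -2)} (it is exactly 1-dimensional because rank(I - K) = 2). Kernel of the adjoint: K is real, so (I - K)^* = I - K^T = I - v u^T, and (I - v u^T) v = v - v (u·v) = 0; hence ker((I - K)^*) = span{v} = span{(-7, 2, -1)}. Therefore (I - K) x = y is solvable iff <y, v> = 0, i.e. iff -7y_1 + 2y_2 - y_3 = 0. When this holds, K y = u (v·y) = 0, so (I - K) y = y and x = y is a particular solution; the full solution set is the line x = y + c·u = y + c·(1, 3, -2), c ∈ C.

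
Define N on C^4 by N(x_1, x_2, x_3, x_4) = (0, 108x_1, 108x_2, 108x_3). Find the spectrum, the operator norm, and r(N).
sigma(N) = {0}; ||N|| = 108; r(N) = 0. (N is nilpotent with N^4 = 0.)

On C^4, N is a strictly lower-triangular matrix with 108 on the subdiagonal and zeros elsewhere, so its characteristic polynomial is lambda^4 and every eigenvalue is 0: sigma(N) = {0}. For the operator norm, N e_i = 108e_{i+1} for i = 1, ..., 3 and N e_4 = 0, so the singular values of N are 108 (with multiplicity 3) and 0; hence ||N|| = 108. The spectral radius r(N) = max|lambda| = 0. Note ||N|| > r(N) — characteristic of non-normal nilpotent operators. Indeed N^4 = 0.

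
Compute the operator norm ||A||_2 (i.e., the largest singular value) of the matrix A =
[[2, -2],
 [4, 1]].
||A||_2 = sqrt(20) ≈ 4.4721 (= sqrt(largest eigenvalue of A^T A))

||A||_2 = sigma_max(A) = sqrt(lambda_max(A^T A)). Form the symmetric matrix M = A^T A =
[[20, 0],
 [0, 5]].
Its characteristic polynomial (trace, determinant of M give the coefficients) is
  p(λ) = det(λ I - M) = λ^2 - 25λ + 100.
For λ^2 - 25λ + 100 the discriminant is 225. It is a perfect square (15^2), so the roots are rational: λ = (25 ± 15)/2 = 20, 5.
So the eigenvalues of A^T A are ≈ 5, 20 (all ≥ 0, as they must be for A^T A). The largest is λ_max = 20, hence ||A||_2 = sqrt(λ_max) = sqrt(20) ≈ 4.4721.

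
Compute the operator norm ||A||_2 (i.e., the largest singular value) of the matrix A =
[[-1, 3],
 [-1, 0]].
||A||_2 = sqrt((11 + sqrt(85))/2) ≈ 3.1796 (= sqrt(largest eigenvalue of A^T A))

||A||_2 = sigma_max(A) = sqrt(lambda_max(A^T A)). Form the symmetric matrix M = A^T A =
[[2, -3],
 [-3, 9]].
Its characteristic polynomial (trace, determinant of M give the coefficients) is
  p(λ) = det(λ I - M) = λ^2 - 11λ + 9.
For λ^2 - 11λ + 9 the discriminant is 85. It is nonnegative but not a perfect square, so the roots are real and irrational: λ = (11 ± sqrt(85))/2 ≈ 10.1098, 0.8902.
So the eigenvalues of A^T A are ≈ 0.8902, 10.1098 (all ≥ 0, as they must be for A^T A). The largest is λ_max = (11 + sqrt(85))/2 ≈ 10.1098, hence ||A||_2 = sqrt(λ_max) = sqrt((11 + sqrt(85))/2) ≈ 3.1796.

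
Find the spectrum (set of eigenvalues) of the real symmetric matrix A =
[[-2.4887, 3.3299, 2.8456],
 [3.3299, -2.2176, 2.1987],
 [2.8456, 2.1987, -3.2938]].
sigma(A) ≈ {-6, -5, 3}

A is real symmetric, so its spectrum consists of real eigenvalues. Expanding the characteristic polynomial of the displayed matrix gives
  det(λ I - A) = p(λ) = λ^3 + (8)λ^2 + (-3)λ + (-90).
Solving p(λ) = 0 yields eigenvalues ≈ -6, -5, 3. (A is shown rounded to 4 decimals, so these recover the underlying integer eigenvalues to within that precision.)
Verification: the trace of A = -8 equals the sum of eigenvalues -8, and det(A) ≈ 89.9999 matches the eigenvalue product 90.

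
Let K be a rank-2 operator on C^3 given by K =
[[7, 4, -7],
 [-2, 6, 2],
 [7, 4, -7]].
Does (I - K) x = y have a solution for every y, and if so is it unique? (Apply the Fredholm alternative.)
(I - K) is invertible (det(I - K) = -5 ≠ 0), so for every y in C^3 the equation (I - K) x = y has a unique solution.

K has rank 2 and factors as K = U V^T = u1 v1^T + u2 v2^T with u1 = (3, 2, 3), v1 = (1, 2, -1), u2 = (2, -2, 2), v2 = (2, -1, -2) (multiplying out reproduces the displayed K). The nonzero eigenvalues of U V^T coincide with those of the 2 x 2 matrix G = V^T U = [[v1·u1, v1·u2], [v2·u1, v2·u2]] = [[4, -4], [-2, 2]], and by the Sylvester determinant identity det(I_3 - U V^T) = det(I_2 - V^T U) = det([[-3, 4], [2, -1]]) = (-3)(-1) - (4)(2) = -5. (Direct check: I - K =
[[-6, -4, 7],
 [2, -5, -2],
 [-7, -4, 8]]
has determinant -5.) The finite-dimensional Fredholm alternative says: either (I - K) is invertible, or ker(I - K) ≠ {0} and then range(I - K) = ker((I - K)^*)^⊥, with dim ker(I - K) = dim ker((I - K)^*). Since det(I - K) ≠ 0, 1 is not an eigenvalue of K and ker(I - K) = {0}, so we are in the first case: for every y there is a unique x = (I - K)^(-1) y. (Explicitly, by the Woodbury identity, (I - U V^T)^(-1) = I + U (I_2 - G)^(-1) V^T.)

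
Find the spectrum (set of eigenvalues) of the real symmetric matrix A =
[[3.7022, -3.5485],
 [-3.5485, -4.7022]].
sigma(A) ≈ {-6, 5}

A is real symmetric, so its spectrum consists of real eigenvalues. Expanding the characteristic polynomial of the displayed matrix gives
  det(λ I - A) = p(λ) = λ^2 + (1)λ + (-30).
Solving p(λ) = 0 yields eigenvalues ≈ -6, 5. (A is shown rounded to 4 decimals, so these recover the underlying integer eigenvalues to within that precision.)
Verification: the trace of A = -1 equals the sum of eigenvalues -1, and det(A) ≈ -30.0003 matches the eigenvalue product -30.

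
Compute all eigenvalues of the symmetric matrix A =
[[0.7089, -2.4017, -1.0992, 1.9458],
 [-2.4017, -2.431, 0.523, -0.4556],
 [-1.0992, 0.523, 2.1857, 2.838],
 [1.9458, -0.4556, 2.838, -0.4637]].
sigma(A) ≈ {-4, -3, 3, 4}

A is real symmetric, so its spectrum consists of real eigenvalues. Expanding the characteristic polynomial of the displayed matrix gives
  det(λ I - A) = p(λ) = λ^4 + (0)λ^3 + (-25)λ^2 + (0)λ + (144.0017).
Solving p(λ) = 0 yields eigenvalues ≈ -4, -3, 3, 4. (A is shown rounded to 4 decimals, so these recover the underlying integer eigenvalues to within that precision.)
Verification: the trace of A = 0 equals the sum of eigenvalues 0, and det(A) ≈ 144.0017 matches the eigenvalue product 144.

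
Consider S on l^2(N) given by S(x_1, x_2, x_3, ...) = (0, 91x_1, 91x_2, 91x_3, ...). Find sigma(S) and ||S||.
sigma(S) = closed disk {z in C : |z| ≤ 91}; ||S|| = 91

Note S = 91·U where U is the unit right shift (U x)_k = x_{k-1} (with x_0 := 0); so ||S|| = 91||U|| and sigma(S) = 91·sigma(U). ||S x||^2 = sum_{k≥1} |91x_k|^2 = 8281||x||^2, so ||S|| = 91 and sigma(S) ⊂ {|z| ≤ 91}. For any |lambda| < 91, the equation (S - lambda I) x = 0 forces x_1 = 0, then 91x_k = lambda x_{k+1} ⇒ x = 0, so S has no eigenvalues. But (S - lambda I) is not surjective for |lambda| < 91: solving (S - lambda I) x = e_1 would require x_n proportional to (lambda/91)^(-n), which is not in l^2. So every |lambda| < 91 lies in the residual spectrum. The boundary |lambda| = 91 is in the approximate point spectrum (the spectrum is closed). Hence sigma(S) is the closed disk of radius 91.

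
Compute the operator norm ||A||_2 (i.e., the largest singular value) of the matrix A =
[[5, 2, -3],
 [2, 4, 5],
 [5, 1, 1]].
||A||_2 ≈ 8.2101 (= sqrt(largest eigenvalue of A^T A))

||A||_2 = sigma_max(A) = sqrt(lambda_max(A^T A)). Form the symmetric matrix M = A^T A =
[[54, 23, 0],
 [23, 21, 15],
 [0, 15, 35]].
Its characteristic polynomial (trace, sum of principal 2x2 minors, determinant of M give the coefficients) is
  p(λ) = det(λ I - M) = λ^3 - 110λ^2 + 3005λ - 9025.
No integer candidate from the rational root theorem (±divisors of 9025) is a root, so the roots are irrational. The cubic discriminant is Δ = 4171982625 > 0, so there are three distinct real roots. p(3) = -973 and p(4) = 1299 have opposite signs, so a root lies in (3, 4); Newton's method refines it to λ ≈ 3.4176. p(39) = 179 and p(40) = -825 have opposite signs, so a root lies in (39, 40); Newton's method refines it to λ ≈ 39.1771. p(67) = -717 and p(68) = 1107 have opposite signs, so a root lies in (67, 68); Newton's method refines it to λ ≈ 67.4053. Check (Vieta): the three roots sum to 110, matching tr M = 110.
So the eigenvalues of A^T A are ≈ 3.4176, 39.1771, 67.4053 (all ≥ 0, as they must be for A^T A). The largest is λ_max ≈ 67.4053, hence ||A||_2 = sqrt(λ_max) ≈ 8.2101.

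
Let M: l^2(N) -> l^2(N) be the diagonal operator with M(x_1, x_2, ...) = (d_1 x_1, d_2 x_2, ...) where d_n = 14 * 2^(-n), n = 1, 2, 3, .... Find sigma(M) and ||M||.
sigma(M) = {14 * 2^(-n) : n ≥ 1} ∪ {0}; ||M|| = 7

A bounded diagonal operator on l^2 with diagonal entries d_n has spectrum equal to the closure of {d_n : n ≥ 1}: every d_n is an eigenvalue (with eigenvector e_n), so {d_n} ⊂ sigma(M); the spectrum is closed, so its closure is too; and for lambda not in the closure, (M - lambda I) has bounded inverse (the diagonal entries 1/(d_n - lambda) are bounded). For our sequence d_n = 14 * 2^(-n), n = 1, 2, 3, ...:
  - {d_n} = {14 * 2^(-n) : n ≥ 1}; the only limit point is 0
  - closure = {14 * 2^(-n) : n ≥ 1} ∪ {0}
For the norm: a diagonal operator has ||M|| = sup_n |d_n|. Here d_n = 14 * 2^(-n) is positive and decreasing, so sup_n |d_n| = d_1 = 14/2 = 7. So ||M|| = 7.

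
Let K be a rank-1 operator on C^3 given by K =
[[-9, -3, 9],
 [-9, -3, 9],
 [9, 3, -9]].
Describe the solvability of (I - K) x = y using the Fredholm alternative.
(I - K) is invertible (det(I - K) = 22 ≠ 0), so for every y in C^3 the equation (I - K) x = y has a unique solution.

K has rank 1, so it is an outer product K = u v^T: every row of K is a multiple of one row vector. Reading off the entries, u = (3, 3, -3) and v = (-3, -1, 3) (row i of K equals u_i·v^T). A rank-one matrix u v^T satisfies K u = u (v·u) and kills the (2)-dimensional subspace v^⊥, so its characteristic polynomial is lambda^2 (lambda - v·u) with v·u = tr K = -21. Hence the eigenvalues of I - K are 1 (multiplicity 2) and 1 - (-21) = 22, so det(I - K) = 22. (Direct check: I - K =
[[10, 3, -9],
 [9, 4, -9],
 [-9, -3, 10]]
has determinant 22.) The finite-dimensional Fredholm alternative says: either (I - K) is invertible, or ker(I - K) ≠ {0} and then range(I - K) = ker((I - K)^*)^⊥, with dim ker(I - K) = dim ker((I - K)^*). Since det(I - K) ≠ 0, 1 is not an eigenvalue of K and ker(I - K) = {0}, so we are in the first case: for every y there is a unique x = (I - K)^(-1) y. Explicitly, by the Sherman–Morrison formula, (I - u v^T)^(-1) = I + u v^T/(1 - v·u), i.e. (I - K)^(-1) = I + K/(22).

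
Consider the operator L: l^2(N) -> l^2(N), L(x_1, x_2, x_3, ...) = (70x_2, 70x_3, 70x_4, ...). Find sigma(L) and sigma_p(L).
sigma(L) = closed disk {z in C : |z| ≤ 70}; sigma_p(L) = open disk {z in C : |z| < 70}

Note L = 70·V where V is the unit left shift (V x)_k = x_{k+1}; so sigma(L) = 70·sigma(V) and ||L|| = 70||V||. ||L x||^2 = 4900sum_{k≥2} |x_k|^2 ≤ 4900||x||^2, with equality on {x : x_1 = 0}, so ||L|| = 70. For any lambda with |lambda| < 70, set r = lambda/70 (|r| < 1); the vector x = (1, r, r^2, ...) is in l^2 and satisfies L x = 70(r, r^2, ...) = lambda x, so lambda is an eigenvalue. On the boundary |lambda| = 70 the geometric series diverges, so no l^2 eigenvector exists, but these lambda lie in the approximate point spectrum. Hence sigma(L) is the closed disk of radius 70 and sigma_p(L) is the open disk.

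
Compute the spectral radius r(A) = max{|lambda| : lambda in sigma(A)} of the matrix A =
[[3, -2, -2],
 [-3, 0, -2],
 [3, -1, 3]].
r(A) ≈ 3.9227

The eigenvalues of A are the roots of its characteristic polynomial. With M = A (coefficients from the trace, the sum of principal 2x2 minors, and det A):
  p(λ) = det(λ I - M) = λ^3 - 6λ^2 + 7λ + 18.
No integer candidate from the rational root theorem (±divisors of 18) is a root, so the roots are irrational. The cubic discriminant is Δ = -6412 < 0, so there is one real root and a complex-conjugate pair. p(-2) = -28 and p(-1) = 4 have opposite signs, so a root lies in (-2, -1); Newton's method refines it to λ ≈ -1.1698. Dividing out (λ - (-1.1698)) leaves approximately λ^2 - 7.1698λ + 15.3872. For λ^2 - 7.1698λ + 15.3872 the discriminant is -10.1429. It is negative, so the remaining roots are the complex-conjugate pair λ ≈ 3.5849 ± 1.5924i. Their product equals the constant term, so |λ|^2 ≈ 15.3872 and |λ| ≈ 3.9227.
Thus the eigenvalues (to 4 decimals) are -1.1698 (modulus 1.1698); 3.5849 ± 1.5924i (modulus 3.9227). The spectral radius is the largest modulus: r(A) ≈ 3.9227. (Cross-check: r(A) ≤ ||A||_2 ≈ 5.8465; equality holds whenever A is normal, though it can also hold for some non-normal A.)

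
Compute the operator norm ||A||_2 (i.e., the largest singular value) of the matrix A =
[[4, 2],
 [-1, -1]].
||A||_2 = sqrt((22 + sqrt(468))/2) ≈ 4.6708 (= sqrt(largest eigenvalue of A^T A))

||A||_2 = sigma_max(A) = sqrt(lambda_max(A^T A)). Form the symmetric matrix M = A^T A =
[[17, 9],
 [9, 5]].
Its characteristic polynomial (trace, determinant of M give the coefficients) is
  p(λ) = det(λ I - M) = λ^2 - 22λ + 4.
For λ^2 - 22λ + 4 the discriminant is 468. It is nonnegative but not a perfect square, so the roots are real and irrational: λ = (22 ± sqrt(468))/2 ≈ 21.8167, 0.1833.
So the eigenvalues of A^T A are ≈ 0.1833, 21.8167 (all ≥ 0, as they must be for A^T A). The largest is λ_max = (22 + sqrt(468))/2 ≈ 21.8167, hence ||A||_2 = sqrt(λ_max) = sqrt((22 + sqrt(468))/2) ≈ 4.6708.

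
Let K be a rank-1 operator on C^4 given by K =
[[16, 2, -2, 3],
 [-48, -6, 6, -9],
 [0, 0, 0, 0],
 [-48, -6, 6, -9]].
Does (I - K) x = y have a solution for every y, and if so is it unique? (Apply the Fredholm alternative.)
(I - K) is singular (det(I - K) = 0, i.e. 1 ∈ sigma(K)). (I - K) x = y is solvable iff y ⊥ ker((I - K)^*) = span{(16, 2, -2, 3)}, i.e. iff 16y_1 + 2y_2 - 2y_3 + 3y_4 = 0. When solvable, the solutions are x = y + c·(1, -3, 0, -3), c arbitrary (ker(I - K) = span{(1, -3, 0, -3)}, dimension 1).

K has rank 1, so it is an outer product K = u v^T: every row of K is a multiple of one row vector. Reading off the entries, u = (1, -3, 0, -3) and v = (16, 2, -2, 3) (row i of K equals u_i·v^T). A rank-one matrix u v^T satisfies K u = u (v·u) and kills the (3)-dimensional subspace v^⊥, so its characteristic polynomial is lambda^3 (lambda - v·u) with v·u = tr K = 1. Hence the eigenvalues of I - K are 1 (multiplicity 3) and 1 - (1) = 0, so det(I - K) = 0. (Direct check: I - K =
[[-15, -2, 2, -3],
 [48, 7, -6, 9],
 [0, 0, 1, 0],
 [48, 6, -6, 10]]
has determinant 0.) So 1 is an eigenvalue of K and (I - K) is not invertible. The finite-dimensional Fredholm alternative says: either (I - K) is invertible, or ker(I - K) ≠ {0} and then range(I - K) = ker((I - K)^*)^⊥, with dim ker(I - K) = dim ker((I - K)^*). We are in the second case, so we need both kernels. Kernel of I - K: (I - K) u = u - u (v·u) = u - u = 0, so ker(I - K) = span{u} = span{(1, -3, 0, -3)} (it is exactly 1-dimensional because rank(I - K) = 3). Kernel of the adjoint: K is real, so (I - K)^* = I - K^T = I - v u^T, and (I - v u^T) v = v - v (u·v) = 0; hence ker((I - K)^*) = span{v} = span{(16, 2, -2, 3)}. Therefore (I - K) x = y is solvable iff <y, v> = 0, i.e. iff 16y_1 + 2y_2 - 2y_3 + 3y_4 = 0. When this holds, K y = u (v·y) = 0, so (I - K) y = y and x = y is a particular solution; the full solution set is the line x = y + c·u = y + c·(1, -3, 0, -3), c ∈ C.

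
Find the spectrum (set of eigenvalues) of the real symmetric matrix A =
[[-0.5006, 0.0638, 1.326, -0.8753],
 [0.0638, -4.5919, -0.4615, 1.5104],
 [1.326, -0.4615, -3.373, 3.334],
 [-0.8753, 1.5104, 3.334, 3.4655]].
sigma(A) ≈ {-6, -4, 0, 5}

A is real symmetric, so its spectrum consists of real eigenvalues. Expanding the characteristic polynomial of the displayed matrix gives
  det(λ I - A) = p(λ) = λ^4 + (5)λ^3 + (-26)λ^2 + (-120)λ + (-0.0024).
Solving p(λ) = 0 yields eigenvalues ≈ -6, -4, 0, 5. (A is shown rounded to 4 decimals, so these recover the underlying integer eigenvalues to within that precision.)
Verification: the trace of A = -5 equals the sum of eigenvalues -5, and det(A) ≈ -0.0024 matches the eigenvalue product 0.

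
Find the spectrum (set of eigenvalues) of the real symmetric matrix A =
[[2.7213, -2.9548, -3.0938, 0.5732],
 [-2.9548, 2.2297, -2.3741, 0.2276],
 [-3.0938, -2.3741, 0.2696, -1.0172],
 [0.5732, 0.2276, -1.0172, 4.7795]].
sigma(A) ≈ {-4, 3, 5, 6}

A is real symmetric, so its spectrum consists of real eigenvalues. Expanding the characteristic polynomial of the displayed matrix gives
  det(λ I - A) = p(λ) = λ^4 + (-10)λ^3 + (7)λ^2 + (162.0021)λ + (-360.0102).
Solving p(λ) = 0 yields eigenvalues ≈ -4, 3, 5, 6. (A is shown rounded to 4 decimals, so these recover the underlying integer eigenvalues to within that precision.)
Verification: the trace of A = 10 equals the sum of eigenvalues 10, and det(A) ≈ -360.0102 matches the eigenvalue product -360.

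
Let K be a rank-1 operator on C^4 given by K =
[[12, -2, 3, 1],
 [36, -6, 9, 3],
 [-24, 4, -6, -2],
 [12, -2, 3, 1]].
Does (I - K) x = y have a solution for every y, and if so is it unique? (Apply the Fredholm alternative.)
(I - K) is singular (det(I - K) = 0, i.e. 1 ∈ sigma(K)). (I - K) x = y is solvable iff y ⊥ ker((I - K)^*) = span{(12, -2, 3, 1)}, i.e. iff 12y_1 - 2y_2 + 3y_3 + y_4 = 0. When solvable, the solutions are x = y + c·(1, 3, -2, 1), c arbitrary (ker(I - K) = span{(1, 3, -2, 1)}, dimension 1).

K has rank 1, so it is an outer product K = u v^T: every row of K is a multiple of one row vector. Reading off the entries, u = (1, 3, -2, 1) and v = (12, -2, 3, 1) (row i of K equals u_i·v^T). A rank-one matrix u v^T satisfies K u = u (v·u) and kills the (3)-dimensional subspace v^⊥, so its characteristic polynomial is lambda^3 (lambda - v·u) with v·u = tr K = 1. Hence the eigenvalues of I - K are 1 (multiplicity 3) and 1 - (1) = 0, so det(I - K) = 0. (Direct check: I - K =
[[-11, 2, -3, -1],
 [-36, 7, -9, -3],
 [24, -4, 7, 2],
 [-12, 2, -3, 0]]
has determinant 0.) So 1 is an eigenvalue of K and (I - K) is not invertible. The finite-dimensional Fredholm alternative says: either (I - K) is invertible, or ker(I - K) ≠ {0} and then range(I - K) = ker((I - K)^*)^⊥, with dim ker(I - K) = dim ker((I - K)^*). We are in the second case, so we need both kernels. Kernel of I - K: (I - K) u = u - u (v·u) = u - u = 0, so ker(I - K) = span{u} = span{(1, 3, -2, 1)} (it is exactly 1-dimensional because rank(I - K) = 3). Kernel of the adjoint: K is real, so (I - K)^* = I - K^T = I - v u^T, and (I - v u^T) v = v - v (u·v) = 0; hence ker((I - K)^*) = span{v} = span{(12, -2, 3, 1)}. Therefore (I - K) x = y is solvable iff <y, v> = 0, i.e. iff 12y_1 - 2y_2 + 3y_3 + y_4 = 0. When this holds, K y = u (v·y) = 0, so (I - K) y = y and x = y is a particular solution; the full solution set is the line x = y + c·u = y + c·(1, 3, -2, 1), c ∈ C.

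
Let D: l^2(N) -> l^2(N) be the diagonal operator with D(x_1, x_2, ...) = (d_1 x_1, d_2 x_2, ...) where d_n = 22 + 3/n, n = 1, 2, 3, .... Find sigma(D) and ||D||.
sigma(D) = {22 + 3/n : n ≥ 1} ∪ {22}; ||D|| = 25

A bounded diagonal operator on l^2 with diagonal entries d_n has spectrum equal to the closure of {d_n : n ≥ 1}: every d_n is an eigenvalue (with eigenvector e_n), so {d_n} ⊂ sigma(D); the spectrum is closed, so its closure is too; and for lambda not in the closure, (D - lambda I) has bounded inverse (the diagonal entries 1/(d_n - lambda) are bounded). For our sequence d_n = 22 + 3/n, n = 1, 2, 3, ...:
  - {d_n} = {22 + 3/n : n ≥ 1}; the only limit point is 22
  - closure = {22 + 3/n : n ≥ 1} ∪ {22}
For the norm: a diagonal operator has ||D|| = sup_n |d_n|. Here d_n = 22 + 3/n is positive and decreasing, so sup_n |d_n| = d_1 = 22 + 3 = 25. So ||D|| = 25.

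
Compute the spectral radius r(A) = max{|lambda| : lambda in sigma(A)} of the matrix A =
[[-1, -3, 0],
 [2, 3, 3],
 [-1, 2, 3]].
r(A) ≈ 5.2904

The eigenvalues of A are the roots of its characteristic polynomial. With M = A (coefficients from the trace, the sum of principal 2x2 minors, and det A):
  p(λ) = det(λ I - M) = λ^3 - 5λ^2 + 3λ - 24.
No integer candidate from the rational root theorem (±divisors of 24) is a root, so the roots are irrational. The cubic discriminant is Δ = -20955 < 0, so there is one real root and a complex-conjugate pair. p(5) = -9 and p(6) = 30 have opposite signs, so a root lies in (5, 6); Newton's method refines it to λ ≈ 5.2904. Dividing out (λ - (5.2904)) leaves approximately λ^2 + 0.2904λ + 4.5365. For λ^2 + 0.2904λ + 4.5365 the discriminant is -18.0616. It is negative, so the remaining roots are the complex-conjugate pair λ ≈ -0.1452 ± 2.1249i. Their product equals the constant term, so |λ|^2 ≈ 4.5365 and |λ| ≈ 2.1299.
Thus the eigenvalues (to 4 decimals) are 5.2904 (modulus 5.2904); -0.1452 ± 2.1249i (modulus 2.1299). The spectral radius is the largest modulus: r(A) ≈ 5.2904. (Cross-check: r(A) ≤ ||A||_2 ≈ 6.0699; equality holds whenever A is normal, though it can also hold for some non-normal A.)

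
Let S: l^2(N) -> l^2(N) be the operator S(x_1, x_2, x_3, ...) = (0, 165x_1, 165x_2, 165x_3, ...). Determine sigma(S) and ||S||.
sigma(S) = closed disk {z in C : |z| ≤ 165}; ||S|| = 165

Note S = 165·U where U is the unit right shift (U x)_k = x_{k-1} (with x_0 := 0); so ||S|| = 165||U|| and sigma(S) = 165·sigma(U). ||S x||^2 = sum_{k≥1} |165x_k|^2 = 27225||x||^2, so ||S|| = 165 and sigma(S) ⊂ {|z| ≤ 165}. For any |lambda| < 165, the equation (S - lambda I) x = 0 forces x_1 = 0, then 165x_k = lambda x_{k+1} ⇒ x = 0, so S has no eigenvalues. But (S - lambda I) is not surjective for |lambda| < 165: solving (S - lambda I) x = e_1 would require x_n proportional to (lambda/165)^(-n), which is not in l^2. So every |lambda| < 165 lies in the residual spectrum. The boundary |lambda| = 165 is in the approximate point spectrum (the spectrum is closed). Hence sigma(S) is the closed disk of radius 165.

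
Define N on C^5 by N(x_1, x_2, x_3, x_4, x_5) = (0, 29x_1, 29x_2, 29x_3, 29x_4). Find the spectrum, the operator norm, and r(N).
sigma(N) = {0}; ||N|| = 29; r(N) = 0. (N is nilpotent with N^5 = 0.)

On C^5, N is a strictly lower-triangular matrix with 29 on the subdiagonal and zeros elsewhere, so its characteristic polynomial is lambda^5 and every eigenvalue is 0: sigma(N) = {0}. For the operator norm, N e_i = 29e_{i+1} for i = 1, ..., 4 and N e_5 = 0, so the singular values of N are 29 (with multiplicity 4) and 0; hence ||N|| = 29. The spectral radius r(N) = max|lambda| = 0. Note ||N|| > r(N) — characteristic of non-normal nilpotent operators. Indeed N^5 = 0.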